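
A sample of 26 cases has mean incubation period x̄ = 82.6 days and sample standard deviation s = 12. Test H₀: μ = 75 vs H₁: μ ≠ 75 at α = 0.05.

t = (x̄ - μ₀)/(s/√n) = (82.6 - 75)/(12/√26) = 3.229. df = 25, critical t = ±2.06. Reject H₀.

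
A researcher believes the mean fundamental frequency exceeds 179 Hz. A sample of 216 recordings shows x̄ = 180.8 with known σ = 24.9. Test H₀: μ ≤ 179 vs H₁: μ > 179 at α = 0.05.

z = 1.062. Critical value: 1.645. Fail to reject H₀.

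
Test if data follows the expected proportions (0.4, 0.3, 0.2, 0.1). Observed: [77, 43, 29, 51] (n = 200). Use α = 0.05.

Expected: [80.0, 60.0, 40.0, 20.0]. χ² = 56.004. df = 3, critical = 7.815. Reject H₀.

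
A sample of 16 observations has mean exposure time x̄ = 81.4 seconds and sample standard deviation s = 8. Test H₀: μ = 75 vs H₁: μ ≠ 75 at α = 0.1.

t = (x̄ - μ₀)/(s/√n) = (81.4 - 75)/(8/√16) = 3.2. df = 15, critical t = ±1.753. Reject H₀.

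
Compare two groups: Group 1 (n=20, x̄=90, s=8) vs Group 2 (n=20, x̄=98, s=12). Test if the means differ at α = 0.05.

Pooled sp = 10.2. t = -2.481, df = 38. Critical t = ±2.024. Reject H₀.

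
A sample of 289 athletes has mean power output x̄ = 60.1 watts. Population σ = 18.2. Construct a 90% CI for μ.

CI = x̄ ± z*(σ/√n) = 60.1 ± 1.645(18.2/√289) = 60.1 ± 1.76 = (58.34, 61.86)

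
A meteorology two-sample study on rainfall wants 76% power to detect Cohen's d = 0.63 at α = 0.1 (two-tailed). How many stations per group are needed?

z_{α/2} = 1.645, z_β = Φ⁻¹(0.76) = 0.706. For medium effect (d = 0.63): n per group = 2(z_{α/2} + z_β)²/d² = 2(1.645 + 0.706)²/0.63² = 27.9 → 28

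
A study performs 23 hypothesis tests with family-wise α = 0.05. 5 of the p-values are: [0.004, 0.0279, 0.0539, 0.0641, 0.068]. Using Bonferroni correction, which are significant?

Bonferroni α = 0.05/23 = 0.00217. None of the given p-values are significant.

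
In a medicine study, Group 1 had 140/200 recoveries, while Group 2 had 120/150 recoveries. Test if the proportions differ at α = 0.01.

p̂₁ = 0.7, p̂₂ = 0.8, pooled p̂ = 0.743. z = -2.118. Critical: ±2.576. Fail to reject H₀.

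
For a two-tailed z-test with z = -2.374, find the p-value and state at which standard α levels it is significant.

p = 2·P(Z > |-2.374|) = 2·(1 - Φ(2.374)) ≈ 0.0176. Significant at α = 0.1; Significant at α = 0.05.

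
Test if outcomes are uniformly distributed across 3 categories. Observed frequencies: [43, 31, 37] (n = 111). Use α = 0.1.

Expected = 37 each. χ² = Σ(O-E)²/E = 1.946. df = 2, critical value = 4.605. Fail to reject H₀.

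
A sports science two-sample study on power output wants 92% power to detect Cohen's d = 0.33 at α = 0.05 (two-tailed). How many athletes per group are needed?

z_{α/2} = 1.96, z_β = Φ⁻¹(0.92) = 1.405. For small effect (d = 0.33): n per group = 2(z_{α/2} + z_β)²/d² = 2(1.96 + 1.405)²/0.33² = 208.0 → 208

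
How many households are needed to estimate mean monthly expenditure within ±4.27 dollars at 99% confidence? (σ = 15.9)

n = (z*σ/E)² = (2.576×15.9/4.27)² = 92.01 → n = 93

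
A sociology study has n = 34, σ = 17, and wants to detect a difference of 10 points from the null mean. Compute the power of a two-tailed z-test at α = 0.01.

SE = σ/√n = 17/√34 = 2.915. Non-centrality λ = d/SE = 10/2.915 = 3.43. Power ≈ Φ(λ - z_{α/2}) = Φ(3.43 - 2.576) = Φ(0.854) = 0.803.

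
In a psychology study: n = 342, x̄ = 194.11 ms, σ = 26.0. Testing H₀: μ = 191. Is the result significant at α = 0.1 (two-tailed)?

z = (194.11 - 191)/(26.0/√342) = 2.212. Since |z| > 1.645, significant at α = 0.1.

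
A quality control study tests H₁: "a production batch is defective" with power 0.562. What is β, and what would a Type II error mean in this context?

β = 1 - power = 1 - 0.562 = 0.438. A Type II error is failing to reject H₀ when H₀ is false (false negative) — here, failing to conclude that a production batch is defective when in fact it is true. Consequence: shipping a defective batch — faulty products reach customers.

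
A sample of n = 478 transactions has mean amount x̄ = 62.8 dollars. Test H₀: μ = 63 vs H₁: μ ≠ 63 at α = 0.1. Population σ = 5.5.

z = (x̄ - μ₀)/(σ/√n) = (62.8 - 63)/(5.5/√478) = -0.795. Critical value: ±1.645. Since |-0.795| ≤ 1.645, Fail to reject H₀.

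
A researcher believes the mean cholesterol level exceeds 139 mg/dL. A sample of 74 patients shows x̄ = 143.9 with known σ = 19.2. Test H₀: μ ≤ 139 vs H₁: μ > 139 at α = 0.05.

z = 2.195. Critical value: 1.645. Reject H₀.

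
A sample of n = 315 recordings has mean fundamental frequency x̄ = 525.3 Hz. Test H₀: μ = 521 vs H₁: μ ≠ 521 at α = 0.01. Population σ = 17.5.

z = (x̄ - μ₀)/(σ/√n) = (525.3 - 521)/(17.5/√315) = 4.361. Critical value: ±2.576. Since |4.361| > 2.576, Reject H₀.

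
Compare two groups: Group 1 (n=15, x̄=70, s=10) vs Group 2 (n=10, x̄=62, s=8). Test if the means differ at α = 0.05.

Pooled sp = 9.27. t = 2.114, df = 23. Critical t = ±2.069. Reject H₀.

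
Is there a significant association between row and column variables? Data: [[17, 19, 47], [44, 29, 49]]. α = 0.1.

χ² = 6.906. df = 2, critical = 4.605. Reject H₀. Variables are dependent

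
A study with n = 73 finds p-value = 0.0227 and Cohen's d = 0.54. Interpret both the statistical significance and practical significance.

Statistically significant (p = 0.0227 < 0.05). Cohen's d = 0.54 indicates a medium effect size. Both statistical and practical significance should be considered.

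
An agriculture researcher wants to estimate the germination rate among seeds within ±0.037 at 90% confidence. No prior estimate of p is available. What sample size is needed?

Conservative approach: use p = 0.5 (maximizes p(1-p) = 0.25). n = z²(0.25)/E² = 1.645²×0.25/0.037² = 494.2 → n = 495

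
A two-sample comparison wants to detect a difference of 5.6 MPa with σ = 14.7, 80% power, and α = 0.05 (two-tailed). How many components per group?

n per group = 2(z_α/2 + z_β)²σ²/d² = 2×(1.96 + 0.84)²×14.7²/5.6² = 108.04 → n = 109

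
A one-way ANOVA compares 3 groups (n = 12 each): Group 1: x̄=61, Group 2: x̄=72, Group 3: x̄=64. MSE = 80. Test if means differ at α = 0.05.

Grand mean = 65.67. SS_between = 776.0, MS_between = 388.0. F = 4.85, F_crit ≈ 3.285. Reject H₀.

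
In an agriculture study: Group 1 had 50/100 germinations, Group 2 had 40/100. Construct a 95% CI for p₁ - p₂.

p̂₁ = 0.5, p̂₂ = 0.4. Difference = 0.1. CI = (-0.037, 0.237)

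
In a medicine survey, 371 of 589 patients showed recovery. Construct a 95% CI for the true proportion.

p̂ = 0.63. CI = p̂ ± z*√(p̂(1-p̂)/n) = (0.591, 0.669)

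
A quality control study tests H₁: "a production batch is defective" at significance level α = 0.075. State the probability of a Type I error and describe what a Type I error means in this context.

P(Type I error) = α = 0.075. A Type I error is rejecting H₀ when H₀ is actually true (false positive) — here, concluding that a production batch is defective when in fact this is not the case. Consequence: scrapping a good batch — wasted material and cost for no reason.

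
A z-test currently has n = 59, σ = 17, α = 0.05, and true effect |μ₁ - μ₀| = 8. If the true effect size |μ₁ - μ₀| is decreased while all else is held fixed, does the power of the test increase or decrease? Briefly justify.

Power decreases: a smaller true effect decreases the non-centrality λ = |μ₁ - μ₀|/(σ/√n).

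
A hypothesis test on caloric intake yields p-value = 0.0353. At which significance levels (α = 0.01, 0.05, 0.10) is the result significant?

p = 0.0353. Significant at: α = 0.05, 0.1.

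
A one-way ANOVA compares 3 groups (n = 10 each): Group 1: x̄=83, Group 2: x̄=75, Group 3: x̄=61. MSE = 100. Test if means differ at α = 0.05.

Grand mean = 73.0. SS_between = 2480.0, MS_between = 1240.0. F = 12.4, F_crit ≈ 3.354. Reject H₀.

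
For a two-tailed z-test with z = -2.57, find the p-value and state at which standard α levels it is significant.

p = 2·P(Z > |-2.57|) = 2·(1 - Φ(2.57)) ≈ 0.0102. Significant at α = 0.1; Significant at α = 0.05.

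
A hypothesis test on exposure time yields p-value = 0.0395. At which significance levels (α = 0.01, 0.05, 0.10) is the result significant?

p = 0.0395. Significant at: α = 0.05, 0.1.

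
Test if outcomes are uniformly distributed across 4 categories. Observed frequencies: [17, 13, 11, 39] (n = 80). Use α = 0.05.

Expected = 20 each. χ² = Σ(O-E)²/E = 25.0. df = 3, critical value = 7.815. Reject H₀.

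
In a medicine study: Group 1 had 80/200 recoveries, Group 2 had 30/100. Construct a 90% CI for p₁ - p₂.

p̂₁ = 0.4, p̂₂ = 0.3. Difference = 0.1. CI = (0.006, 0.194)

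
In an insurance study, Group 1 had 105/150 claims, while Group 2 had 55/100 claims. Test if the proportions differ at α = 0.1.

p̂₁ = 0.7, p̂₂ = 0.55, pooled p̂ = 0.64. z = 2.421. Critical: ±1.645. Reject H₀.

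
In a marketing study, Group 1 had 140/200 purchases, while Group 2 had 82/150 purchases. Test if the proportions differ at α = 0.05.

p̂₁ = 0.7, p̂₂ = 0.547, pooled p̂ = 0.634. z = 2.947. Critical: ±1.96. Reject H₀.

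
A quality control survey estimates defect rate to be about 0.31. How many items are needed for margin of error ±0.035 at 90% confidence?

n = z²p(1-p)/E² = 1.645²×0.31×0.69/0.035² = 472.5 → n = 473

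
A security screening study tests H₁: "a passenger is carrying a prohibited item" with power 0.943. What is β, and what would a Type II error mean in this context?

β = 1 - power = 1 - 0.943 = 0.057. A Type II error is failing to reject H₀ when H₀ is false (false negative) — here, failing to conclude that a passenger is carrying a prohibited item when in fact it is true. Consequence: letting a prohibited item through — security breach.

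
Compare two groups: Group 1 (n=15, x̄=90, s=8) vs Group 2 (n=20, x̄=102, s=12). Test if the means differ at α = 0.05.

Pooled sp = 10.49. t = -3.349, df = 33. Critical t = ±2.035. Reject H₀.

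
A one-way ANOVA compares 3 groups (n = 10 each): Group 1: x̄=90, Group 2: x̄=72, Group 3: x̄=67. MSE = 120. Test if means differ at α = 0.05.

Grand mean = 76.33. SS_between = 2926.67, MS_between = 1463.33. F = 12.194, F_crit ≈ 3.354. Reject H₀.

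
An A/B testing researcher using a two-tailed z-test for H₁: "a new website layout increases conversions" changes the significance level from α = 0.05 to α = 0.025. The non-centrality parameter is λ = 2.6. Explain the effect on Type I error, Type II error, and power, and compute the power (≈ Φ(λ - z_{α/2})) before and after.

Decreasing α from 0.05 to 0.025:
• Type I error rate decreases (α is the Type I rate by definition).
• Critical value moves from z_{α/2} = 1.96 to 2.241, so power = Φ(λ - z_{α/2}) goes from Φ(2.6 - 1.96) = 0.739 to Φ(2.6 - 2.241) = 0.64.
• Type II error rate β = 1 - power therefore increases (0.261 → 0.36).
Appropriate when false positives are costly — here, rolling out a layout that doesn't actually help — wasted engineering effort.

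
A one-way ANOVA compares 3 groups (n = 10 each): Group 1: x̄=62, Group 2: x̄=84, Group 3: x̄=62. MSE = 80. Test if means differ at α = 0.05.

Grand mean = 69.33. SS_between = 3226.67, MS_between = 1613.33. F = 20.167, F_crit ≈ 3.354. Reject H₀.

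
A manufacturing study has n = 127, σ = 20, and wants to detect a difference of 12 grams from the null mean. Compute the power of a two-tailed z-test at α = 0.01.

SE = σ/√n = 20/√127 = 1.775. Non-centrality λ = d/SE = 12/1.775 = 6.762. Power ≈ Φ(λ - z_{α/2}) = Φ(6.762 - 2.576) = Φ(4.186) = 1.0.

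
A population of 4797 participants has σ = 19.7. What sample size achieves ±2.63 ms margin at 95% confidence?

Without FPC: n₀ = (1.96×19.7/2.63)² = 215.543. With FPC: n = n₀N/(n₀+N-1) = 206.3 → n = 207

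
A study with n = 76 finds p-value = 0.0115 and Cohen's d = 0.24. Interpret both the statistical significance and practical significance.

Statistically significant (p = 0.0115 < 0.05). Cohen's d = 0.24 indicates a small effect size. Both statistical and practical significance should be considered.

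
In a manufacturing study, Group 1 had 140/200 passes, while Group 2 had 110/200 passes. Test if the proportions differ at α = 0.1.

p̂₁ = 0.7, p̂₂ = 0.55, pooled p̂ = 0.625. z = 3.098. Critical: ±1.645. Reject H₀.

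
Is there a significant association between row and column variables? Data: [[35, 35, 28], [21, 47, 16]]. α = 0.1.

χ² = 7.496. df = 2, critical = 4.605. Reject H₀. Variables are dependent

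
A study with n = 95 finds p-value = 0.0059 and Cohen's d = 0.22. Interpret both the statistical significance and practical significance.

Statistically significant (p = 0.0059 < 0.05). Cohen's d = 0.22 indicates a small effect size. Both statistical and practical significance should be considered.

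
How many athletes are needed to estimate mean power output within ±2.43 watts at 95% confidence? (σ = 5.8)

n = (z*σ/E)² = (1.96×5.8/2.43)² = 21.9 → n = 22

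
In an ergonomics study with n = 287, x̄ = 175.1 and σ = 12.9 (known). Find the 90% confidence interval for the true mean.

CI = x̄ ± z*(σ/√n) = 175.1 ± 1.645(12.9/√287) = 175.1 ± 1.25 = (173.85, 176.35)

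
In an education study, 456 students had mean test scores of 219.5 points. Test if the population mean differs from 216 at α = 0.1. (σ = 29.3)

z = (x̄ - μ₀)/(σ/√n) = (219.5 - 216)/(29.3/√456) = 2.551. Critical value: ±1.645. Since |2.551| > 1.645, Reject H₀.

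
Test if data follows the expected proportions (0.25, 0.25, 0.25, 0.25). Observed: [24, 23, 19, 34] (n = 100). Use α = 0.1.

Expected: [25.0, 25.0, 25.0, 25.0]. χ² = 4.88. df = 3, critical = 6.251. Fail to reject H₀.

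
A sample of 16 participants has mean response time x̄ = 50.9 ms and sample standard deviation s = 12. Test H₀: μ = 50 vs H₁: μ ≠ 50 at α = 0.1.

t = (x̄ - μ₀)/(s/√n) = (50.9 - 50)/(12/√16) = 0.3. df = 15, critical t = ±1.753. Fail to reject H₀.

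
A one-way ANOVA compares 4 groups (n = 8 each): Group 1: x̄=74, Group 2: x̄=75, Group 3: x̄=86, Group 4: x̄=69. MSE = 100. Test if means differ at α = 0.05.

Grand mean = 76.0. SS_between = 1232.0, MS_between = 410.67. F = 4.107, F_crit ≈ 2.947. Reject H₀.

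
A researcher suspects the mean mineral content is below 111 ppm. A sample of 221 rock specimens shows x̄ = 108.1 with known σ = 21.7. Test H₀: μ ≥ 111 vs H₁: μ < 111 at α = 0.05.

z = -1.987. Critical value: -1.645. Reject H₀.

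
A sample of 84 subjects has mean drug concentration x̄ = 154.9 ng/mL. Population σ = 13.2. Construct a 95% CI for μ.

CI = x̄ ± z*(σ/√n) = 154.9 ± 1.96(13.2/√84) = 154.9 ± 2.82 = (152.08, 157.72)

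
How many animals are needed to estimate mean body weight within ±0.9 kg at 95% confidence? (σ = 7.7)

n = (z*σ/E)² = (1.96×7.7/0.9)² = 281.2 → n = 282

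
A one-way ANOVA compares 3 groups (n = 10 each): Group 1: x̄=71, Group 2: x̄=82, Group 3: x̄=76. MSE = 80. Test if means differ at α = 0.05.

Grand mean = 76.33. SS_between = 606.67, MS_between = 303.33. F = 3.792, F_crit ≈ 3.354. Reject H₀.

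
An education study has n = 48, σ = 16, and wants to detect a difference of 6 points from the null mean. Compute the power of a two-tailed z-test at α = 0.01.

SE = σ/√n = 16/√48 = 2.309. Non-centrality λ = d/SE = 6/2.309 = 2.598. Power ≈ Φ(λ - z_{α/2}) = Φ(2.598 - 2.576) = Φ(0.022) = 0.509.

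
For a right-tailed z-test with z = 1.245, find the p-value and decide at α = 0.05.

p = P(Z > 1.245) = 1 - Φ(1.245) ≈ 0.1066. Since p ≥ 0.05, fail to reject H₀ (not significant) at α = 0.05.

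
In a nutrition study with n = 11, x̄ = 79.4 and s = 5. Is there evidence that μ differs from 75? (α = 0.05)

t = (x̄ - μ₀)/(s/√n) = (79.4 - 75)/(5/√11) = 2.919. df = 10, critical t = ±2.228. Reject H₀.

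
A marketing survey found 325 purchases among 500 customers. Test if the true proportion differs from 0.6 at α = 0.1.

p̂ = 0.65, p₀ = 0.6. z = (p̂ - p₀)/√(p₀(1-p₀)/n) = 2.282. Critical: ±1.645. Reject H₀.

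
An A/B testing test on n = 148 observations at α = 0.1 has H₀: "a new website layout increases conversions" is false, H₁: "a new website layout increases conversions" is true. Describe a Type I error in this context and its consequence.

Type I error: rejecting H₀ when it is true — concluding that a new website layout increases conversions when in fact it is not. Consequence: rolling out a layout that doesn't actually help — wasted engineering effort.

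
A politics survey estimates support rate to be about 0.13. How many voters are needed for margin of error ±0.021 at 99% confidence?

n = z²p(1-p)/E² = 2.576²×0.13×0.87/0.021² = 1701.8 → n = 1702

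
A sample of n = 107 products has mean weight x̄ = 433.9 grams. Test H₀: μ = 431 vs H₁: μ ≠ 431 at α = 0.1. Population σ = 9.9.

z = (x̄ - μ₀)/(σ/√n) = (433.9 - 431)/(9.9/√107) = 3.03. Critical value: ±1.645. Since |3.03| > 1.645, Reject H₀.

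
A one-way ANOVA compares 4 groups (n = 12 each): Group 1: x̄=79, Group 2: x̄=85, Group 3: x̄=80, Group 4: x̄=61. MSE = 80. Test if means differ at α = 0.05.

Grand mean = 76.25. SS_between = 3969.0, MS_between = 1323.0. F = 16.538, F_crit ≈ 2.816. Reject H₀.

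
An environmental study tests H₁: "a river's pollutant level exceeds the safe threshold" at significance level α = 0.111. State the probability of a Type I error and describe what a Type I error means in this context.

P(Type I error) = α = 0.111. A Type I error is rejecting H₀ when H₀ is actually true (false positive) — here, concluding that a river's pollutant level exceeds the safe threshold when in fact this is not the case. Consequence: shutting down a compliant factory unnecessarily.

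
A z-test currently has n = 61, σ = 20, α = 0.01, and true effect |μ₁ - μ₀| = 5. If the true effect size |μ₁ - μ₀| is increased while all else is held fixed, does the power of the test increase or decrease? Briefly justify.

Power increases: a larger true effect increases the non-centrality λ = |μ₁ - μ₀|/(σ/√n).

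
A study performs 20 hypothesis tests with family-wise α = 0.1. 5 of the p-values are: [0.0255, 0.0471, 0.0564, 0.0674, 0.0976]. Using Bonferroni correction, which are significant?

Bonferroni α = 0.1/20 = 0.005. None of the given p-values are significant.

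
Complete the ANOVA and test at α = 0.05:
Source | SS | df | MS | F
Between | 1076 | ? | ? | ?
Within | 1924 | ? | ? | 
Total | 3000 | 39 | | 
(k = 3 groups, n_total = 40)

df_between = 2, df_within = 37. MS_between = 538.0, MS_within = 52.0. F = 10.346, F_crit ≈ 3.252. Reject H₀.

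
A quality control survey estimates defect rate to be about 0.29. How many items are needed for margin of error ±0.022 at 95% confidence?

n = z²p(1-p)/E² = 1.96²×0.29×0.71/0.022² = 1634.3 → n = 1635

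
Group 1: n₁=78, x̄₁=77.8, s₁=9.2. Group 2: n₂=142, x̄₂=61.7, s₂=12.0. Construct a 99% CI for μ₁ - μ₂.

Difference = 16.1. SE = √(9.2²/78 + 12.0²/142) = 1.449. CI = (12.37, 19.83)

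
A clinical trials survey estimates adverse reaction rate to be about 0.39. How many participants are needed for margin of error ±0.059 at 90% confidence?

n = z²p(1-p)/E² = 1.645²×0.39×0.61/0.059² = 184.9 → n = 185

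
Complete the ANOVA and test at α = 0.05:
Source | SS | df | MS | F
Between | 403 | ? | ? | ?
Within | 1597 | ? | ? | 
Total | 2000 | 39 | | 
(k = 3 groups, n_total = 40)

df_between = 2, df_within = 37. MS_between = 201.5, MS_within = 43.16. F = 4.668, F_crit ≈ 3.252. Reject H₀.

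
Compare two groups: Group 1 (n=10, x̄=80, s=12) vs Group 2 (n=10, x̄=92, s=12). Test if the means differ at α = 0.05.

Pooled sp = 12.0. t = -2.236, df = 18. Critical t = ±2.101. Reject H₀.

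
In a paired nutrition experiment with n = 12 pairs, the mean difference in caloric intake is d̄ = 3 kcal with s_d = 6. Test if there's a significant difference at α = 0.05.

t = d̄/(s_d/√n) = 3/(6/√12) = 1.732. df = 11, critical t = ±2.201. Fail to reject H₀.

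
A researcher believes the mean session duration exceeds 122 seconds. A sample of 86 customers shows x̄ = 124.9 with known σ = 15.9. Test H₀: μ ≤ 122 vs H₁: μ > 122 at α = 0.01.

z = 1.691. Critical value: 2.33. Fail to reject H₀.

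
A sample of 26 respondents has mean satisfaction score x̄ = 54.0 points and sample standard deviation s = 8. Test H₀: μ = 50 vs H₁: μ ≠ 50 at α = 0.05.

t = (x̄ - μ₀)/(s/√n) = (54.0 - 50)/(8/√26) = 2.55. df = 25, critical t = ±2.06. Reject H₀.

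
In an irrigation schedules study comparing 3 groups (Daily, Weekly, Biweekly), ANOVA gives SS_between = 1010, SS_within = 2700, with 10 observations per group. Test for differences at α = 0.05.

df_between = 2, df_within = 27. F = MS_between/MS_within = 505.0/100.0 = 5.05. F_crit ≈ 3.354. Reject H₀. At least one mean differs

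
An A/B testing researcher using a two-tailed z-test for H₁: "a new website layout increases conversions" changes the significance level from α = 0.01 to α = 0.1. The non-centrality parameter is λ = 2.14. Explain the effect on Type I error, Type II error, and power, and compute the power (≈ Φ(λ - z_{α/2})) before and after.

Increasing α from 0.01 to 0.1:
• Type I error rate increases (α is the Type I rate by definition).
• Critical value moves from z_{α/2} = 2.576 to 1.645, so power = Φ(λ - z_{α/2}) goes from Φ(2.14 - 2.576) = 0.331 to Φ(2.14 - 1.645) = 0.69.
• Type II error rate β = 1 - power therefore decreases (0.669 → 0.31).
Appropriate when false negatives are costly — here, discarding a layout that would have improved conversions — lost revenue.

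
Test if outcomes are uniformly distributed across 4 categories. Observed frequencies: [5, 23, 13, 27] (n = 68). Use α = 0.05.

Expected = 17 each. χ² = Σ(O-E)²/E = 17.412. df = 3, critical value = 7.815. Reject H₀.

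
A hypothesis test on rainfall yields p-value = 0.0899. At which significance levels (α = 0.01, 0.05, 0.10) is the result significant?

p = 0.0899. Significant at: α = 0.1.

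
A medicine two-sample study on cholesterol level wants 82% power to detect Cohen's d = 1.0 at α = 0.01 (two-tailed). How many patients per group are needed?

z_{α/2} = 2.576, z_β = Φ⁻¹(0.82) = 0.915. For large effect (d = 1.0): n per group = 2(z_{α/2} + z_β)²/d² = 2(2.576 + 0.915)²/1.0² = 24.4 → 25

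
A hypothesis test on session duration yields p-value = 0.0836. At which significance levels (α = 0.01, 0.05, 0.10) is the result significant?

p = 0.0836. Significant at: α = 0.1.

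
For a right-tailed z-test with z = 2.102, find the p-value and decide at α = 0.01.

p = P(Z > 2.102) = 1 - Φ(2.102) ≈ 0.0178. Since p ≥ 0.01, fail to reject H₀ (not significant) at α = 0.01.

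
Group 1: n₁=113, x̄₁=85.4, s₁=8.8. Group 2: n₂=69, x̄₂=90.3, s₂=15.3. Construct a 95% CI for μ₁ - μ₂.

Difference = -4.9. SE = √(8.8²/113 + 15.3²/69) = 2.019. CI = (-8.86, -0.94)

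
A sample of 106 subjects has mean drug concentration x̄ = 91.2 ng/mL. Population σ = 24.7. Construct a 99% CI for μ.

CI = x̄ ± z*(σ/√n) = 91.2 ± 2.576(24.7/√106) = 91.2 ± 6.18 = (85.02, 97.38)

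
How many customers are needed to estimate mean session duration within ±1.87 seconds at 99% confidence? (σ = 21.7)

n = (z*σ/E)² = (2.576×21.7/1.87)² = 893.6 → n = 894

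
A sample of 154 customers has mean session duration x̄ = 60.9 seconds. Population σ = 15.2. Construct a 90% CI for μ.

CI = x̄ ± z*(σ/√n) = 60.9 ± 1.645(15.2/√154) = 60.9 ± 2.01 = (58.89, 62.91)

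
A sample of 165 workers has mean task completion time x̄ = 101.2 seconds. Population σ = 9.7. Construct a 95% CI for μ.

CI = x̄ ± z*(σ/√n) = 101.2 ± 1.96(9.7/√165) = 101.2 ± 1.48 = (99.72, 102.68)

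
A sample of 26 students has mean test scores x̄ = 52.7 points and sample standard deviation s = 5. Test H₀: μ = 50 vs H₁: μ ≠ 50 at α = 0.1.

t = (x̄ - μ₀)/(s/√n) = (52.7 - 50)/(5/√26) = 2.753. df = 25, critical t = ±1.708. Reject H₀.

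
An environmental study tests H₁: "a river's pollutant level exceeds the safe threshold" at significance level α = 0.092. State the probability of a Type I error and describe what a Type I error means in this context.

P(Type I error) = α = 0.092. A Type I error is rejecting H₀ when H₀ is actually true (false positive) — here, concluding that a river's pollutant level exceeds the safe threshold when in fact this is not the case. Consequence: shutting down a compliant factory unnecessarily.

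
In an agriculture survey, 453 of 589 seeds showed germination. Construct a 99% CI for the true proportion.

p̂ = 0.769. CI = p̂ ± z*√(p̂(1-p̂)/n) = (0.724, 0.814)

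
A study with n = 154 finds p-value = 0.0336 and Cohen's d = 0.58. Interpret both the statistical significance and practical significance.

Statistically significant (p = 0.0336 < 0.05). Cohen's d = 0.58 indicates a medium effect size. Both statistical and practical significance should be considered.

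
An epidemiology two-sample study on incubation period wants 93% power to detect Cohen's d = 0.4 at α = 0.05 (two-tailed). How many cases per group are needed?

z_{α/2} = 1.96, z_β = Φ⁻¹(0.93) = 1.476. For small effect (d = 0.4): n per group = 2(z_{α/2} + z_β)²/d² = 2(1.96 + 1.476)²/0.4² = 147.6 → 148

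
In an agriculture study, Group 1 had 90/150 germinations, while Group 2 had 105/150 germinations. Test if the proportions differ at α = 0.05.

p̂₁ = 0.6, p̂₂ = 0.7, pooled p̂ = 0.65. z = -1.816. Critical: ±1.96. Fail to reject H₀.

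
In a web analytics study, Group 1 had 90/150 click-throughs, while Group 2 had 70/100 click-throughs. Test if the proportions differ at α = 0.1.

p̂₁ = 0.6, p̂₂ = 0.7, pooled p̂ = 0.64. z = -1.614. Critical: ±1.645. Fail to reject H₀.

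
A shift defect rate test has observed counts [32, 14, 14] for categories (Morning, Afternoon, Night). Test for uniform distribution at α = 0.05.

Expected = 20 each. χ² = Σ(O-E)²/E = 10.8. df = 2, critical value = 5.991. Reject H₀.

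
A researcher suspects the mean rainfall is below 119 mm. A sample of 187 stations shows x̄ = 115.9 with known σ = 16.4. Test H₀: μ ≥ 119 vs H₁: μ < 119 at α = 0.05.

z = -2.585. Critical value: -1.645. Reject H₀.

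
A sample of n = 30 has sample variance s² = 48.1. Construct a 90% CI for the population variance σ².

df = 29. χ²_{0.05} = 42.557, χ²_{0.95} = 17.708. CI for σ² = ((n-1)s²/χ²_{α/2}, (n-1)s²/χ²_{1-α/2}) = (29·48.1/42.557, 29·48.1/17.708) = (32.78, 78.77)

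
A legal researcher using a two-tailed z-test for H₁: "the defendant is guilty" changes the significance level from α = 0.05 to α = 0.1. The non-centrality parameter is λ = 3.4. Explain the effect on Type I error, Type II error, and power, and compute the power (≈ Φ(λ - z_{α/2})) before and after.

Increasing α from 0.05 to 0.1:
• Type I error rate increases (α is the Type I rate by definition).
• Critical value moves from z_{α/2} = 1.96 to 1.645, so power = Φ(λ - z_{α/2}) goes from Φ(3.4 - 1.96) = 0.925 to Φ(3.4 - 1.645) = 0.96.
• Type II error rate β = 1 - power therefore decreases (0.075 → 0.04).
Appropriate when false negatives are costly — here, acquitting a guilty person.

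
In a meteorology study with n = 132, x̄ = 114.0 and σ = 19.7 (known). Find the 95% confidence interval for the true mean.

CI = x̄ ± z*(σ/√n) = 114.0 ± 1.96(19.7/√132) = 114.0 ± 3.36 = (110.64, 117.36)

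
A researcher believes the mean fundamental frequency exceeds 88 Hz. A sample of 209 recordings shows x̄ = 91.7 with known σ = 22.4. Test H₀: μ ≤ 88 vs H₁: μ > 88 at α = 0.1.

z = 2.388. Critical value: 1.28. Reject H₀.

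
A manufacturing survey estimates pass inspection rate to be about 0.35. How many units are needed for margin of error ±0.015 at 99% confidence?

n = z²p(1-p)/E² = 2.576²×0.35×0.65/0.015² = 6709.5 → n = 6710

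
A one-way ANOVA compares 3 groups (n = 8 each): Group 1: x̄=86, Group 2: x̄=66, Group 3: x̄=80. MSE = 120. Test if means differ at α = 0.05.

Grand mean = 77.33. SS_between = 1685.33, MS_between = 842.67. F = 7.022, F_crit ≈ 3.467. Reject H₀.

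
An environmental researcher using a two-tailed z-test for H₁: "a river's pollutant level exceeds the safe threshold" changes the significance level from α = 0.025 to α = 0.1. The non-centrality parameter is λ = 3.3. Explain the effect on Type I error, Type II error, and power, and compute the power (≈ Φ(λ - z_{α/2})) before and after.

Increasing α from 0.025 to 0.1:
• Type I error rate increases (α is the Type I rate by definition).
• Critical value moves from z_{α/2} = 2.241 to 1.645, so power = Φ(λ - z_{α/2}) goes from Φ(3.3 - 2.241) = 0.855 to Φ(3.3 - 1.645) = 0.951.
• Type II error rate β = 1 - power therefore decreases (0.145 → 0.049).
Appropriate when false negatives are costly — here, allowing unsafe pollution to continue.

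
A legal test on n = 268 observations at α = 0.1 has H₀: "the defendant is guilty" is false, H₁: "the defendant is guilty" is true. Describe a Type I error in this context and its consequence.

Type I error: rejecting H₀ when it is true — concluding that the defendant is guilty when in fact it is not. Consequence: convicting an innocent person.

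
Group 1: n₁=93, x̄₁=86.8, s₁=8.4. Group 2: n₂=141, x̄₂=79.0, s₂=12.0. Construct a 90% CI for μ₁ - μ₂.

Difference = 7.8. SE = √(8.4²/93 + 12.0²/141) = 1.334. CI = (5.61, 9.99)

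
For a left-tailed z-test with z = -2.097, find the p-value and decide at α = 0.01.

p = P(Z < -2.097) = Φ(-2.097) ≈ 0.018. Since p ≥ 0.01, fail to reject H₀ (not significant) at α = 0.01.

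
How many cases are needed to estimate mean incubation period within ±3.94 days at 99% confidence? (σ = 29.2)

n = (z*σ/E)² = (2.576×29.2/3.94)² = 364.5 → n = 365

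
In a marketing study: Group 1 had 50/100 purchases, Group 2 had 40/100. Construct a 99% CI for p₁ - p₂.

p̂₁ = 0.5, p̂₂ = 0.4. Difference = 0.1. CI = (-0.08, 0.28)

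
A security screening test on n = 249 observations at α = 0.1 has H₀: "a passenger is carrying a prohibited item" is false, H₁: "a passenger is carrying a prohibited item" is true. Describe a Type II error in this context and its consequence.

Type II error: failing to reject H₀ when it is false — concluding that a passenger is carrying a prohibited item is not supported when in fact it is. Consequence: letting a prohibited item through — security breach.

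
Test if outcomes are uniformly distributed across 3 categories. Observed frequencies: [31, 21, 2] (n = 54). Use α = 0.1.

Expected = 18 each. χ² = Σ(O-E)²/E = 24.111. df = 2, critical value = 4.605. Reject H₀.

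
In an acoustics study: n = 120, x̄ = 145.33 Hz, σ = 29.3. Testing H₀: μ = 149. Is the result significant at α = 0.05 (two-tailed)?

z = (145.33 - 149)/(29.3/√120) = -1.372. Since |z| ≤ 1.96, not significant at α = 0.05.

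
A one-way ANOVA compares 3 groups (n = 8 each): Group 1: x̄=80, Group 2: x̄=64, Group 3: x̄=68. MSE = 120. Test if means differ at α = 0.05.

Grand mean = 70.67. SS_between = 1109.33, MS_between = 554.67. F = 4.622, F_crit ≈ 3.467. Reject H₀.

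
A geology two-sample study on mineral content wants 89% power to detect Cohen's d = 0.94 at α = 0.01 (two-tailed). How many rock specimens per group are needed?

z_{α/2} = 2.576, z_β = Φ⁻¹(0.89) = 1.227. For large effect (d = 0.94): n per group = 2(z_{α/2} + z_β)²/d² = 2(2.576 + 1.227)²/0.94² = 32.7 → 33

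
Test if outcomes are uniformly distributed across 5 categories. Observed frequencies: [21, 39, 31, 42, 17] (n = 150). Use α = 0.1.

Expected = 30 each. χ² = Σ(O-E)²/E = 15.867. df = 4, critical value = 7.779. Reject H₀.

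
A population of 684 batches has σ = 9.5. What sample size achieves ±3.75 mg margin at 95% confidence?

Without FPC: n₀ = (1.96×9.5/3.75)² = 24.655. With FPC: n = n₀N/(n₀+N-1) = 23.8 → n = 24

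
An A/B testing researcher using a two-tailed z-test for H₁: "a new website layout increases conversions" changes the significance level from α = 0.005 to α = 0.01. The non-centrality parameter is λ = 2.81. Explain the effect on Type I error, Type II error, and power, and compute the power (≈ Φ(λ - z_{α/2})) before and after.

Increasing α from 0.005 to 0.01:
• Type I error rate increases (α is the Type I rate by definition).
• Critical value moves from z_{α/2} = 2.807 to 2.576, so power = Φ(λ - z_{α/2}) goes from Φ(2.81 - 2.807) = 0.501 to Φ(2.81 - 2.576) = 0.593.
• Type II error rate β = 1 - power therefore decreases (0.499 → 0.407).
Appropriate when false negatives are costly — here, discarding a layout that would have improved conversions — lost revenue.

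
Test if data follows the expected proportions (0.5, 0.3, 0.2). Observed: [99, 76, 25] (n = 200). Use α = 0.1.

Expected: [100.0, 60.0, 40.0]. χ² = 9.902. df = 2, critical = 4.605. Reject H₀.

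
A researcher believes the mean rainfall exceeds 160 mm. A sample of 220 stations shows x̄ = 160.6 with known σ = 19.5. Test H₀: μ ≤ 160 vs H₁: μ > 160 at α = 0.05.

z = 0.456. Critical value: 1.645. Fail to reject H₀.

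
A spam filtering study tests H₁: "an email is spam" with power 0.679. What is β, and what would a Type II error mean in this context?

β = 1 - power = 1 - 0.679 = 0.321. A Type II error is failing to reject H₀ when H₀ is false (false negative) — here, failing to conclude that an email is spam when in fact it is true. Consequence: a spam email lands in the inbox.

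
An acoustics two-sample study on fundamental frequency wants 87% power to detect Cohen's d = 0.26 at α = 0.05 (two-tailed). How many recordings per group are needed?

z_{α/2} = 1.96, z_β = Φ⁻¹(0.87) = 1.126. For small effect (d = 0.26): n per group = 2(z_{α/2} + z_β)²/d² = 2(1.96 + 1.126)²/0.26² = 281.8 → 282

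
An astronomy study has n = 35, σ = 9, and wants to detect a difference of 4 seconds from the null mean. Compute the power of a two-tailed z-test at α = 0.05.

SE = σ/√n = 9/√35 = 1.521. Non-centrality λ = d/SE = 4/1.521 = 2.629. Power ≈ Φ(λ - z_{α/2}) = Φ(2.629 - 1.96) = Φ(0.669) = 0.748.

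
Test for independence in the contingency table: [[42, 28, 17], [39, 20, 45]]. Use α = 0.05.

χ² = 12.677. df = 2, critical = 5.991. Reject H₀. Variables are dependent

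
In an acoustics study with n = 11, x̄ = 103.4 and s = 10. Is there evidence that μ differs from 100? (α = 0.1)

t = (x̄ - μ₀)/(s/√n) = (103.4 - 100)/(10/√11) = 1.128. df = 10, critical t = ±1.812. Fail to reject H₀.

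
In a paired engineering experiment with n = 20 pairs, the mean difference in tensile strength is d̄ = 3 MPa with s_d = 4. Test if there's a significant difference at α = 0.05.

t = d̄/(s_d/√n) = 3/(4/√20) = 3.354. df = 19, critical t = ±2.093. Reject H₀.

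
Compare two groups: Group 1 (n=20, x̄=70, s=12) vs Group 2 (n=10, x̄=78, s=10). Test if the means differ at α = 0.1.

Pooled sp = 11.4. t = -1.813, df = 28. Critical t = ±1.701. Reject H₀.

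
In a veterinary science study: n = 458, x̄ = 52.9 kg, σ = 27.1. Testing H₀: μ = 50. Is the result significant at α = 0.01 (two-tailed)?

z = (52.9 - 50)/(27.1/√458) = 2.29. Since |z| ≤ 2.576, not significant at α = 0.01.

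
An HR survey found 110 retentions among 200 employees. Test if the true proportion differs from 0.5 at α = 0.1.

p̂ = 0.55, p₀ = 0.5. z = (p̂ - p₀)/√(p₀(1-p₀)/n) = 1.414. Critical: ±1.645. Fail to reject H₀.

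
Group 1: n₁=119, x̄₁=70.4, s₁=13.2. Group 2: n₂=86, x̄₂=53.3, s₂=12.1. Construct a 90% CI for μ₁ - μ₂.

Difference = 17.1. SE = √(13.2²/119 + 12.1²/86) = 1.78. CI = (14.17, 20.03)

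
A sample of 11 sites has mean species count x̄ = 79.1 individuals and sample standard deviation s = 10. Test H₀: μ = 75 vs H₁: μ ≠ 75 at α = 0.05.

t = (x̄ - μ₀)/(s/√n) = (79.1 - 75)/(10/√11) = 1.36. df = 10, critical t = ±2.228. Fail to reject H₀.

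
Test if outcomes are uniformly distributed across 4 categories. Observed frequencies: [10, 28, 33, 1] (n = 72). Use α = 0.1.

Expected = 18 each. χ² = Σ(O-E)²/E = 37.667. df = 3, critical value = 6.251. Reject H₀.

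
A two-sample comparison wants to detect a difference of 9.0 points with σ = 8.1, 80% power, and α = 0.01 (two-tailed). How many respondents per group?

n per group = 2(z_α/2 + z_β)²σ²/d² = 2×(2.576 + 0.84)²×8.1²/9.0² = 18.9 → n = 19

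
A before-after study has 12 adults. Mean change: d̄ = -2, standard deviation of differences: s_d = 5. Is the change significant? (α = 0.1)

t = d̄/(s_d/√n) = -2/(5/√12) = -1.386. df = 11, critical t = ±1.796. Fail to reject H₀.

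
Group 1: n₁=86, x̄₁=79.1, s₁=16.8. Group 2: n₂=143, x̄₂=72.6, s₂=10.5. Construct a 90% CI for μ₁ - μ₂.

Difference = 6.5. SE = √(16.8²/86 + 10.5²/143) = 2.013. CI = (3.19, 9.81)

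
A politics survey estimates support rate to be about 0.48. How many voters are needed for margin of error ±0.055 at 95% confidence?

n = z²p(1-p)/E² = 1.96²×0.48×0.52/0.055² = 317.0 → n = 317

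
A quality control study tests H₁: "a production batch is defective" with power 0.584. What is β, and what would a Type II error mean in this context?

β = 1 - power = 1 - 0.584 = 0.416. A Type II error is failing to reject H₀ when H₀ is false (false negative) — here, failing to conclude that a production batch is defective when in fact it is true. Consequence: shipping a defective batch — faulty products reach customers.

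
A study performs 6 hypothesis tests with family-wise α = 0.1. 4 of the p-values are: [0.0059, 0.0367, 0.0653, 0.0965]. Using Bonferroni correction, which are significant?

Bonferroni α = 0.1/6 = 0.01667. Significant p-values: [0.0059]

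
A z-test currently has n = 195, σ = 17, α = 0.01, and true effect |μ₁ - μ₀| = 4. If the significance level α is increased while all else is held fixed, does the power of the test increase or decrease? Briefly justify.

Power increases: a larger α lowers the critical value, so more of the H₁ sampling distribution falls in the rejection region.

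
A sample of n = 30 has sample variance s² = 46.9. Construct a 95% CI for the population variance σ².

df = 29. χ²_{0.025} = 45.722, χ²_{0.975} = 16.047. CI for σ² = ((n-1)s²/χ²_{α/2}, (n-1)s²/χ²_{1-α/2}) = (29·46.9/45.722, 29·46.9/16.047) = (29.75, 84.76)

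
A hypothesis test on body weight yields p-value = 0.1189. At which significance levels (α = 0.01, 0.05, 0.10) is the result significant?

p = 0.1189. Not significant at any of the given levels.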